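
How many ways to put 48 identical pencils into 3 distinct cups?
C(48+3-1, 3-1) = C(50, 2) = 1225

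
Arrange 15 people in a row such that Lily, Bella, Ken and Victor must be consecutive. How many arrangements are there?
Treat the 4 as one block: (15-4+1)! × 4! = 479001600 × 24 = 11496038400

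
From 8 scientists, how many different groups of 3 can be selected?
C(8,3) = 8!/(3!×5!) = 56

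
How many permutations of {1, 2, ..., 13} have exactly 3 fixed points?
Choose the 3 fixed points C(13,3) = 286, derange the rest: !10 = Σ_{j=0}^{10} (-1)^j·10!/j! = 3628800 - 3628800 + 1814400 - 604800 + 151200 - 30240 + 5040 - 720 + 90 - 10 + 1 = 1334961. Product = 286 × 1334961 = 381798846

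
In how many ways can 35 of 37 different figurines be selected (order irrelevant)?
C(37,35) = 37!/(35!×2!) = 666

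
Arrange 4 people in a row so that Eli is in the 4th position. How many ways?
Fix one position: (4-1)! = 6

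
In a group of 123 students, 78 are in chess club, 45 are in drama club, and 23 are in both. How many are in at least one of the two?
|A∪B| = |A| + |B| - |A∩B| = 78 + 45 - 23 = 100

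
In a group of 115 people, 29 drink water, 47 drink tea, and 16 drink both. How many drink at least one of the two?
|A∪B| = |A| + |B| - |A∩B| = 29 + 47 - 16 = 60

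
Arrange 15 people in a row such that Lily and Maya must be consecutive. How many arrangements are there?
Treat the 2 as one block: (15-2+1)! × 2! = 87178291200 × 2 = 174356582400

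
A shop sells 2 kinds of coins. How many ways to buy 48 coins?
C(48+2-1, 2-1) = C(49, 1) = 49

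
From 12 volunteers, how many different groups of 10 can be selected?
C(12,10) = 12!/(10!×2!) = 66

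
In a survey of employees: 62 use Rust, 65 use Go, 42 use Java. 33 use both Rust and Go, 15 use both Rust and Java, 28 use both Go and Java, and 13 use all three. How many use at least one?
|A∪B∪C| = 62+65+42-33-15-28+13 = 106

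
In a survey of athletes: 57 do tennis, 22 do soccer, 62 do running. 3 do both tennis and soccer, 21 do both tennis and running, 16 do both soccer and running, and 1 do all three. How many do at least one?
|A∪B∪C| = 57+22+62-3-21-16+1 = 102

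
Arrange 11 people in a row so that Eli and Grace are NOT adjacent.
Total - adjacent = 11! - (11-1)!×2 = 39916800 - 7257600 = 32659200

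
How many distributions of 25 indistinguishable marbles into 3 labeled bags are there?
C(25+3-1, 3-1) = C(27, 2) = 351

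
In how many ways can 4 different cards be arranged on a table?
4! = 24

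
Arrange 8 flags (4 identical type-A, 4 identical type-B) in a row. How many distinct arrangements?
8! / (4! × 4!) = 70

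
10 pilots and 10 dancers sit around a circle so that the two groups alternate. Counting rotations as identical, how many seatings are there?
Fix one of the pilots: (10-1)! ways for the remaining pilots, × 10! ways for the dancers = 362880 × 3628800 = 1316818944000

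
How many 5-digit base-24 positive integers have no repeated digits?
First digit: 23 choices (nonzero). Then descending: 23 × 23 × 22 × 21 × 20 = 4887960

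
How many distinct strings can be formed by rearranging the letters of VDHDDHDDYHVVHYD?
15! / (3! × 6! × 2! × 4!) = 6306300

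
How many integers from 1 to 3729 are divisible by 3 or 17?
⌊3729/3⌋ + ⌊3729/17⌋ - ⌊3729/51⌋ = 1243 + 219 - 73 = 1389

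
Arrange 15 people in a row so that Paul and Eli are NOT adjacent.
Total - adjacent = 15! - (15-1)!×2 = 1307674368000 - 174356582400 = 1133317785600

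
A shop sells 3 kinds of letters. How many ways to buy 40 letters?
C(40+3-1, 3-1) = C(42, 2) = 861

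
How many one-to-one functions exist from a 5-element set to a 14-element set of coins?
P(14,5) = 14!/(14-5)! = 240240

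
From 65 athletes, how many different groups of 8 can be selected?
C(65,8) = 65!/(8!×57!) = 5047381560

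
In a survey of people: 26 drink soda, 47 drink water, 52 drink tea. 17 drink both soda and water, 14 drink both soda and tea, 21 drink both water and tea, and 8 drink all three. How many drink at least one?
|A∪B∪C| = 26+47+52-17-14-21+8 = 81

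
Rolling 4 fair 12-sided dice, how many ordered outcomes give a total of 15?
Coefficient of x^15 in (x + x² + ... + x^12)^4. By inclusion-exclusion on dice exceeding 12: Σ_j (-1)^j C(4,j)·C(15-1-12j, 3) = C(4,0)·C(14,3) = 1·364 = 364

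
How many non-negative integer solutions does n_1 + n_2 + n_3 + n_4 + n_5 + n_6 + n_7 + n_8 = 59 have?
C(59+8-1, 8-1) = C(66, 7) = 778789440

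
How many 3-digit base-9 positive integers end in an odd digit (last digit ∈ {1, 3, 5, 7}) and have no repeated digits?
Last∈{1,3,5,7}. Last=0: 0. Last nonzero: 4×7×P(7,1) = 196. Total = 196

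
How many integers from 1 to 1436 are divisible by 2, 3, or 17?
⌊1436/2⌋+⌊1436/3⌋+⌊1436/17⌋ - ⌊1436/6⌋-⌊1436/34⌋-⌊1436/51⌋ + ⌊1436/102⌋ = 718+478+84 - 239-42-28 + 14 = 985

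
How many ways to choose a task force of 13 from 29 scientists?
C(29,13) = 29!/(13!×16!) = 67863915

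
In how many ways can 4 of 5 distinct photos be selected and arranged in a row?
P(5,4) = 5!/(5-4)! = 120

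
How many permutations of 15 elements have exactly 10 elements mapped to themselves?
Choose the 10 fixed points C(15,10) = 3003, derange the rest: !5 = Σ_{j=0}^{5} (-1)^j·5!/j! = 120 - 120 + 60 - 20 + 5 - 1 = 44. Product = 3003 × 44 = 132132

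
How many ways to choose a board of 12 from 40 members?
C(40,12) = 40!/(12!×28!) = 5586853480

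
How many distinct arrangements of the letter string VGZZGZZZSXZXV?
13! / (1! × 2! × 2! × 2! × 6!) = 1081080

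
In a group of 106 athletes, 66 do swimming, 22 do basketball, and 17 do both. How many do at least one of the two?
|A∪B| = |A| + |B| - |A∩B| = 66 + 22 - 17 = 71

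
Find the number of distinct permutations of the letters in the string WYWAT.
5! / (1! × 2! × 1! × 1!) = 60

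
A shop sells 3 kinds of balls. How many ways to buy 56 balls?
C(56+3-1, 3-1) = C(58, 2) = 1653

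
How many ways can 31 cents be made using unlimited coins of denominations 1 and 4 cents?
Coefficient of x^31 in 1/(1-x^1) · 1/(1-x^4). Use j coins of 4 for j = 0..⌊31/4⌋ = 7, the rest in 1s: 7 + 1 = 8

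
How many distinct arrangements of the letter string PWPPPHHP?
8! / (2! × 5! × 1!) = 168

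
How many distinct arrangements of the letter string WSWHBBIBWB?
10! / (1! × 1! × 4! × 3! × 1!) = 25200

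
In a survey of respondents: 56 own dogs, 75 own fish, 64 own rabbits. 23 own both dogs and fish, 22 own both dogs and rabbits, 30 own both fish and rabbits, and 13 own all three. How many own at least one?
|A∪B∪C| = 56+75+64-23-22-30+13 = 133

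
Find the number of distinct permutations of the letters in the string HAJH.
4! / (1! × 1! × 2!) = 12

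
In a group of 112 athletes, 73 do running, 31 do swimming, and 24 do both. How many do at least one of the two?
|A∪B| = |A| + |B| - |A∩B| = 73 + 31 - 24 = 80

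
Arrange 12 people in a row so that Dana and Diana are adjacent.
Treat as block: (12-1)! × 2! = 39916800 × 2 = 79833600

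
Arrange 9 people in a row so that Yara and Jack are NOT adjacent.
Total - adjacent = 9! - (9-1)!×2 = 362880 - 80640 = 282240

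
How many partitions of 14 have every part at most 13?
Let r_j(i) = number of partitions of i into parts ≤ j, for i = 0..14. r_1(i) = 1 for all i; r_j(i) = r_{j-1}(i) + r_j(i-j). Rows j = 2..13: ≤2: 1 1 2 2 3 3 4 4 5 5 6 6 7 7 8; ≤3: 1 1 2 3 4 5 7 8 10 12 14 16 19 21 24; ≤4: 1 1 2 3 5 6 9 11 15 18 23 27 34 39 47; ≤5: 1 1 2 3 5 7 10 13 18 23 30 37 47 57 70; ≤6: 1 1 2 3 5 7 11 14 20 26 35 44 58 71 90; ≤7: 1 1 2 3 5 7 11 15 21 28 38 49 65 82 105; ≤8: 1 1 2 3 5 7 11 15 22 29 40 52 70 89 116; ≤9: 1 1 2 3 5 7 11 15 22 30 41 54 73 94 123; ≤10: 1 1 2 3 5 7 11 15 22 30 42 55 75 97 128; ≤11: 1 1 2 3 5 7 11 15 22 30 42 56 76 99 131; ≤12: 1 1 2 3 5 7 11 15 22 30 42 56 77 100 133; ≤13: 1 1 2 3 5 7 11 15 22 30 42 56 77 101 134. r_13(14) = 134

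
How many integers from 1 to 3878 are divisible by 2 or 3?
⌊3878/2⌋ + ⌊3878/3⌋ - ⌊3878/6⌋ = 1939 + 1292 - 646 = 2585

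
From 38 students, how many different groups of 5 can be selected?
C(38,5) = 38!/(5!×33!) = 501942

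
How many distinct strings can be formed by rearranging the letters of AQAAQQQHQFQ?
11! / (1! × 1! × 6! × 3!) = 9240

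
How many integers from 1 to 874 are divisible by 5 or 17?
⌊874/5⌋ + ⌊874/17⌋ - ⌊874/85⌋ = 174 + 51 - 10 = 215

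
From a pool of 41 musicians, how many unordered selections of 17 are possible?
C(41,17) = 41!/(17!×24!) = 151584480450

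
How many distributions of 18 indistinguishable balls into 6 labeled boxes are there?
C(18+6-1, 6-1) = C(23, 5) = 33649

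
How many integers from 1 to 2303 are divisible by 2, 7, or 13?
⌊2303/2⌋+⌊2303/7⌋+⌊2303/13⌋ - ⌊2303/14⌋-⌊2303/26⌋-⌊2303/91⌋ + ⌊2303/182⌋ = 1151+329+177 - 164-88-25 + 12 = 1392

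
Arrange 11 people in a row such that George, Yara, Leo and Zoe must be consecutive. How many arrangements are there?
Treat the 4 as one block: (11-4+1)! × 4! = 40320 × 24 = 967680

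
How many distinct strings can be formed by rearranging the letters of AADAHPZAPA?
10! / (1! × 5! × 1! × 1! × 2!) = 15120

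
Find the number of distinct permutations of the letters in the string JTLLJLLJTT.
10! / (3! × 4! × 3!) = 4200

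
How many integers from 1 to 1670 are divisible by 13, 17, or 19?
⌊1670/13⌋+⌊1670/17⌋+⌊1670/19⌋ - ⌊1670/221⌋-⌊1670/247⌋-⌊1670/323⌋ + ⌊1670/4199⌋ = 128+98+87 - 7-6-5 + 0 = 295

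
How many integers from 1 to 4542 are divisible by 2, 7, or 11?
⌊4542/2⌋+⌊4542/7⌋+⌊4542/11⌋ - ⌊4542/14⌋-⌊4542/22⌋-⌊4542/77⌋ + ⌊4542/154⌋ = 2271+648+412 - 324-206-58 + 29 = 2772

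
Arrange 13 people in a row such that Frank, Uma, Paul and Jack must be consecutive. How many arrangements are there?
Treat the 4 as one block: (13-4+1)! × 4! = 3628800 × 24 = 87091200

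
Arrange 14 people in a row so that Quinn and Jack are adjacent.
Treat as block: (14-1)! × 2! = 6227020800 × 2 = 12454041600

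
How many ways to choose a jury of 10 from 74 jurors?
C(74,10) = 74!/(10!×64!) = 718406958841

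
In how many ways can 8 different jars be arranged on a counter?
8! = 40320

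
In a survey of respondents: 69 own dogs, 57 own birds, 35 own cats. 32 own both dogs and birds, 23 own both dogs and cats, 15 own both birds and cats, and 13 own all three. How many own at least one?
|A∪B∪C| = 69+57+35-32-23-15+13 = 104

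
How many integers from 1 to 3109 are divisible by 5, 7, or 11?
⌊3109/5⌋+⌊3109/7⌋+⌊3109/11⌋ - ⌊3109/35⌋-⌊3109/55⌋-⌊3109/77⌋ + ⌊3109/385⌋ = 621+444+282 - 88-56-40 + 8 = 1171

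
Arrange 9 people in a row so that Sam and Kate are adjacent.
Treat as block: (9-1)! × 2! = 40320 × 2 = 80640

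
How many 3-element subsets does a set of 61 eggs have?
C(61,3) = 61!/(3!×58!) = 35990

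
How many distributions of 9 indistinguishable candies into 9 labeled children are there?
C(9+9-1, 9-1) = C(17, 8) = 24310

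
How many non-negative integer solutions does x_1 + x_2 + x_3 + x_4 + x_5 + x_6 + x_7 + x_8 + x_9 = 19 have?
C(19+9-1, 9-1) = C(27, 8) = 2220075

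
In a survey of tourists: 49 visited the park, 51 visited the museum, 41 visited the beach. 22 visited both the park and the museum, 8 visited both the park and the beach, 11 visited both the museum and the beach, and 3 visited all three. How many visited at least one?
|A∪B∪C| = 49+51+41-22-8-11+3 = 103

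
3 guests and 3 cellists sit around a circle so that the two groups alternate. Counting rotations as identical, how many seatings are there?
Fix one of the guests: (3-1)! ways for the remaining guests, × 3! ways for the cellists = 2 × 6 = 12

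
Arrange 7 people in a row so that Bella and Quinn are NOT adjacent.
Total - adjacent = 7! - (7-1)!×2 = 5040 - 1440 = 3600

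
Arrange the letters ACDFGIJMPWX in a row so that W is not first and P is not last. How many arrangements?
By inclusion-exclusion: 11! - 2×(11-1)! + (11-2)! = 39916800 - 7257600 + 362880 = 33022080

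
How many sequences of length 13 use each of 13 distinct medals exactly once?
13! = 6227020800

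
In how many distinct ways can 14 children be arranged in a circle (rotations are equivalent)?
Circular: fix one position, arrange the rest. (14-1)! = 6227020800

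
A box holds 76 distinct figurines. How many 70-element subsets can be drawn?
C(76,70) = 76!/(70!×6!) = 218618940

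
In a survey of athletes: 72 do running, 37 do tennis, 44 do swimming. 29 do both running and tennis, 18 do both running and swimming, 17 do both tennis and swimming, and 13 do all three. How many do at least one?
|A∪B∪C| = 72+37+44-29-18-17+13 = 102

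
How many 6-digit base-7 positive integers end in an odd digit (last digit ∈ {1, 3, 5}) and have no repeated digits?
Last∈{1,3,5}. Last=0: 0. Last nonzero: 3×5×P(5,4) = 1800. Total = 1800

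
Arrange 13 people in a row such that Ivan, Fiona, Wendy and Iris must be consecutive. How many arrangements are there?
Treat the 4 as one block: (13-4+1)! × 4! = 3628800 × 24 = 87091200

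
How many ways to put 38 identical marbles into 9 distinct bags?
C(38+9-1, 9-1) = C(46, 8) = 260932815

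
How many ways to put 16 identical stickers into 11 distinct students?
C(16+11-1, 11-1) = C(26, 10) = 5311735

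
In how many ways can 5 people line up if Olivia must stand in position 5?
Fix one position: (5-1)! = 24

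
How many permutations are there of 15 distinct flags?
15! = 1307674368000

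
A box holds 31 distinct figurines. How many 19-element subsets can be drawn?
C(31,19) = 31!/(19!×12!) = 141120525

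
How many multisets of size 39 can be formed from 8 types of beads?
C(39+8-1, 8-1) = C(46, 7) = 53524680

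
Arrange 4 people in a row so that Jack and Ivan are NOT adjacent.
Total - adjacent = 4! - (4-1)!×2 = 24 - 12 = 12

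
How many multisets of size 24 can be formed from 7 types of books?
C(24+7-1, 7-1) = C(30, 6) = 593775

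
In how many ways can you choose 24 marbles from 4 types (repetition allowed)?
C(24+4-1, 4-1) = C(27, 3) = 2925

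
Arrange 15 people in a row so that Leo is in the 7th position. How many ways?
Fix one position: (15-1)! = 87178291200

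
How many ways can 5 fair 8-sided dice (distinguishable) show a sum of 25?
Coefficient of x^25 in (x + x² + ... + x^8)^5. By inclusion-exclusion on dice exceeding 8: Σ_j (-1)^j C(5,j)·C(25-1-8j, 4) = C(5,0)·C(24,4) - C(5,1)·C(16,4) + C(5,2)·C(8,4) = 1·10626 - 5·1820 + 10·70 = 2226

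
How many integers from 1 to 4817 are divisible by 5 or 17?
⌊4817/5⌋ + ⌊4817/17⌋ - ⌊4817/85⌋ = 963 + 283 - 56 = 1190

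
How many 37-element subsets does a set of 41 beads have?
C(41,37) = 41!/(37!×4!) = 101270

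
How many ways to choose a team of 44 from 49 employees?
C(49,44) = 49!/(44!×5!) = 1906884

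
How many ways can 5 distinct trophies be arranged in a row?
5! = 120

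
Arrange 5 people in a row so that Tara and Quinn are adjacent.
Treat as block: (5-1)! × 2! = 24 × 2 = 48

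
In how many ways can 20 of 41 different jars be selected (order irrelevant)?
C(41,20) = 41!/(20!×21!) = 269128937220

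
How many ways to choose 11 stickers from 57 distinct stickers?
C(57,11) = 57!/(11!×46!) = 184509266760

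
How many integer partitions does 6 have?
Pentagonal recurrence p(n) = p(n-1) + p(n-2) - p(n-5) - p(n-7) + p(n-12) + p(n-15) - ... gives p(0..5) = 1, 1, 2, 3, 5, 7. p(6) = p(5) + p(4) - p(1) = 7 + 5 - 1 = 11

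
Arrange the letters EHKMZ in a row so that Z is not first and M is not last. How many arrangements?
By inclusion-exclusion: 5! - 2×(5-1)! + (5-2)! = 120 - 48 + 6 = 78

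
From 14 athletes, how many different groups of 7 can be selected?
C(14,7) = 14!/(7!×7!) = 3432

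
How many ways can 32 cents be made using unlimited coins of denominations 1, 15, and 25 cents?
Coefficient of x^32 in 1/(1-x^1) · 1/(1-x^15) · 1/(1-x^25). Case on j = number of 25-cent coins (j = 0..1); remainder r = 32 - 25j is made from {1,15} in ⌊r/15⌋+1 ways. r = 32, 7 → 3 + 1 = 4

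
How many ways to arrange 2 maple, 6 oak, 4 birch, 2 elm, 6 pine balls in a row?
20! / (2! × 6! × 4! × 2! × 6!) = 48886437600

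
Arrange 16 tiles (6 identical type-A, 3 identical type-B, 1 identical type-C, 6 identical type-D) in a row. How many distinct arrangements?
16! / (6! × 3! × 1! × 6!) = 6726720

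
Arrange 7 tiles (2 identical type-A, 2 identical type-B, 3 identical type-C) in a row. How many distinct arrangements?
7! / (2! × 2! × 3!) = 210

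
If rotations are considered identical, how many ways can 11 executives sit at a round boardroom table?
Circular: fix one position, arrange the rest. (11-1)! = 3628800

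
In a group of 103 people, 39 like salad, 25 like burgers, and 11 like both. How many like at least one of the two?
|A∪B| = |A| + |B| - |A∩B| = 39 + 25 - 11 = 53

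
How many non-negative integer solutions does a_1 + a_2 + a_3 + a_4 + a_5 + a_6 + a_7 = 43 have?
C(43+7-1, 7-1) = C(49, 6) = 13983816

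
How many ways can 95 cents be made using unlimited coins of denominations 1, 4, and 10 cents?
Coefficient of x^95 in 1/(1-x^1) · 1/(1-x^4) · 1/(1-x^10). Case on j = number of 10-cent coins (j = 0..9); remainder r = 95 - 10j is made from {1,4} in ⌊r/4⌋+1 ways. r = 95, 85, 75, 65, 55, 45, 35, 25, 15, 5 → 24 + 22 + 19 + 17 + 14 + 12 + 9 + 7 + 4 + 2 = 130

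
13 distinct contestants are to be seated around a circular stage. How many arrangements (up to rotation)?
Circular: fix one position, arrange the rest. (13-1)! = 479001600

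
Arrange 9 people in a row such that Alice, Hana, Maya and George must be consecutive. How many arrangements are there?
Treat the 4 as one block: (9-4+1)! × 4! = 720 × 24 = 17280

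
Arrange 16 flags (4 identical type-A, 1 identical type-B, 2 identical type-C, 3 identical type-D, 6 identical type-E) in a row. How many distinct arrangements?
16! / (4! × 1! × 2! × 3! × 6!) = 100900800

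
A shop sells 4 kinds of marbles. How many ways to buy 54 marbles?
C(54+4-1, 4-1) = C(57, 3) = 29260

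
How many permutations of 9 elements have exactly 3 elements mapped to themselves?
Choose the 3 fixed points C(9,3) = 84, derange the rest: !6 = Σ_{j=0}^{6} (-1)^j·6!/j! = 720 - 720 + 360 - 120 + 30 - 6 + 1 = 265. Product = 84 × 265 = 22260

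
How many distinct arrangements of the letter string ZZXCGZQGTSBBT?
13! / (2! × 3! × 2! × 1! × 1! × 1! × 1! × 2!) = 129729600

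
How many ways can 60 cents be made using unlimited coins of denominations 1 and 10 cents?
Coefficient of x^60 in 1/(1-x^1) · 1/(1-x^10). Use j coins of 10 for j = 0..⌊60/10⌋ = 6, the rest in 1s: 6 + 1 = 7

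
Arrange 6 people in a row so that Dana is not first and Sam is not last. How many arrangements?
By inclusion-exclusion: 6! - 2×(6-1)! + (6-2)! = 720 - 240 + 24 = 504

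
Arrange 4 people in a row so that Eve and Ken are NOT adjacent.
Total - adjacent = 4! - (4-1)!×2 = 24 - 12 = 12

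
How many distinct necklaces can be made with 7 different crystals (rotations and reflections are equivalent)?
(7-1)!/2 = 720/2 = 360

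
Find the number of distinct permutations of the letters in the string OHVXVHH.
7! / (1! × 3! × 2! × 1!) = 420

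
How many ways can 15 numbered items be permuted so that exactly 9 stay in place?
Choose the 9 fixed points C(15,9) = 5005, derange the rest: !6 = Σ_{j=0}^{6} (-1)^j·6!/j! = 720 - 720 + 360 - 120 + 30 - 6 + 1 = 265. Product = 5005 × 265 = 1326325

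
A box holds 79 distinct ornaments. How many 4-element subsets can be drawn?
C(79,4) = 79!/(4!×75!) = 1502501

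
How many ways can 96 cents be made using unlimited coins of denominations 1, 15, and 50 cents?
Coefficient of x^96 in 1/(1-x^1) · 1/(1-x^15) · 1/(1-x^50). Case on j = number of 50-cent coins (j = 0..1); remainder r = 96 - 50j is made from {1,15} in ⌊r/15⌋+1 ways. r = 96, 46 → 7 + 4 = 11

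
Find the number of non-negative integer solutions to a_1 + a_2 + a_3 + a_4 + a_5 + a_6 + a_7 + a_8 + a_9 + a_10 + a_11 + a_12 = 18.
C(18+12-1, 12-1) = C(29, 11) = 34597290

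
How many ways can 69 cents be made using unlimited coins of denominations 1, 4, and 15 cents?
Coefficient of x^69 in 1/(1-x^1) · 1/(1-x^4) · 1/(1-x^15). Case on j = number of 15-cent coins (j = 0..4); remainder r = 69 - 15j is made from {1,4} in ⌊r/4⌋+1 ways. r = 69, 54, 39, 24, 9 → 18 + 14 + 10 + 7 + 3 = 52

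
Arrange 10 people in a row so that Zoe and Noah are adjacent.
Treat as block: (10-1)! × 2! = 362880 × 2 = 725760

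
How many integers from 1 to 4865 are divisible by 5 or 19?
⌊4865/5⌋ + ⌊4865/19⌋ - ⌊4865/95⌋ = 973 + 256 - 51 = 1178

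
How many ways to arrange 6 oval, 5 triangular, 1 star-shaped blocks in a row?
12! / (6! × 5! × 1!) = 5544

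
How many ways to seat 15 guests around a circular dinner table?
Circular: fix one position, arrange the rest. (15-1)! = 87178291200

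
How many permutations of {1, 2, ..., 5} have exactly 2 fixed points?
Choose the 2 fixed points C(5,2) = 10, derange the rest: !3 = Σ_{j=0}^{3} (-1)^j·3!/j! = 6 - 6 + 3 - 1 = 2. Product = 10 × 2 = 20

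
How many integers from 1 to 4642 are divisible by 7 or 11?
⌊4642/7⌋ + ⌊4642/11⌋ - ⌊4642/77⌋ = 663 + 422 - 60 = 1025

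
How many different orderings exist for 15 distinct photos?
15! = 1307674368000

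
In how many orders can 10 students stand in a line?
10! = 3628800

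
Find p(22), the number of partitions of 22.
Pentagonal recurrence p(n) = p(n-1) + p(n-2) - p(n-5) - p(n-7) + p(n-12) + p(n-15) - ... gives p(0..21) = 1, 1, 2, 3, 5, 7, 11, 15, 22, 30, 42, 56, 77, 101, 135, 176, 231, 297, 385, 490, 627, 792. p(22) = p(21) + p(20) - p(17) - p(15) + p(10) + p(7) - p(0) = 792 + 627 - 297 - 176 + 42 + 15 - 1 = 1002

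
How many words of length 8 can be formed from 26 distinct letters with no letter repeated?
P(26,8) = 26!/(26-8)! = 62990928000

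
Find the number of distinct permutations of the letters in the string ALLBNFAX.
8! / (1! × 2! × 2! × 1! × 1! × 1!) = 10080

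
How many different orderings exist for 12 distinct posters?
12! = 479001600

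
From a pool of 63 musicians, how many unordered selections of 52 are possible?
C(63,52) = 63!/(52!×11!) = 615790256823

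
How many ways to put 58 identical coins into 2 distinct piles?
C(58+2-1, 2-1) = C(59, 1) = 59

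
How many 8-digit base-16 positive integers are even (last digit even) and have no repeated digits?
Last∈{0,2,4,6,8,10,12,14}. Last=0: 32432400. Last nonzero: 7×14×P(14,6) = 211891680. Total = 244324080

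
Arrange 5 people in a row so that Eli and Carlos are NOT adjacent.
Total - adjacent = 5! - (5-1)!×2 = 120 - 48 = 72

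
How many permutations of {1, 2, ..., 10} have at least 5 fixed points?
Exactly j fixed points: C(10,j)·!(10-j); sum over j ≥ 5 (derangement numbers via !m = (m-1)·(!(m-1) + !(m-2)): !0..!5 = 1, 0, 1, 2, 9, 44). Σ_{j=5}^{10} C(10,j)·!(10-j) = C(10,5)·!5 + C(10,6)·!4 + C(10,7)·!3 + C(10,8)·!2 + C(10,9)·!1 + C(10,10)·!0 = 252·44 + 210·9 + 120·2 + 45·1 + 10·0 + 1·1 = 13264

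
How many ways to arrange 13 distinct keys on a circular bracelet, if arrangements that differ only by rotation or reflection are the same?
(13-1)!/2 = 479001600/2 = 239500800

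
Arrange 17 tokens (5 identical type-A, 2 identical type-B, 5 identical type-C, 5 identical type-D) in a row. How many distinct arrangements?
17! / (5! × 2! × 5! × 5!) = 102918816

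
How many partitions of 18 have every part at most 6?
Let r_j(i) = number of partitions of i into parts ≤ j, for i = 0..18. r_1(i) = 1 for all i; r_j(i) = r_{j-1}(i) + r_j(i-j). Rows j = 2..6: ≤2: 1 1 2 2 3 3 4 4 5 5 6 6 7 7 8 8 9 9 10; ≤3: 1 1 2 3 4 5 7 8 10 12 14 16 19 21 24 27 30 33 37; ≤4: 1 1 2 3 5 6 9 11 15 18 23 27 34 39 47 54 64 72 84; ≤5: 1 1 2 3 5 7 10 13 18 23 30 37 47 57 70 84 101 119 141; ≤6: 1 1 2 3 5 7 11 14 20 26 35 44 58 71 90 110 136 163 199. r_6(18) = 199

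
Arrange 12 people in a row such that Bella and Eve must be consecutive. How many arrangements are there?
Treat the 2 as one block: (12-2+1)! × 2! = 39916800 × 2 = 79833600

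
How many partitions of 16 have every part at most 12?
Let r_j(i) = number of partitions of i into parts ≤ j, for i = 0..16. r_1(i) = 1 for all i; r_j(i) = r_{j-1}(i) + r_j(i-j). Rows j = 2..12: ≤2: 1 1 2 2 3 3 4 4 5 5 6 6 7 7 8 8 9; ≤3: 1 1 2 3 4 5 7 8 10 12 14 16 19 21 24 27 30; ≤4: 1 1 2 3 5 6 9 11 15 18 23 27 34 39 47 54 64; ≤5: 1 1 2 3 5 7 10 13 18 23 30 37 47 57 70 84 101; ≤6: 1 1 2 3 5 7 11 14 20 26 35 44 58 71 90 110 136; ≤7: 1 1 2 3 5 7 11 15 21 28 38 49 65 82 105 131 164; ≤8: 1 1 2 3 5 7 11 15 22 29 40 52 70 89 116 146 186; ≤9: 1 1 2 3 5 7 11 15 22 30 41 54 73 94 123 157 201; ≤10: 1 1 2 3 5 7 11 15 22 30 42 55 75 97 128 164 212; ≤11: 1 1 2 3 5 7 11 15 22 30 42 56 76 99 131 169 219; ≤12: 1 1 2 3 5 7 11 15 22 30 42 56 77 100 133 172 224. r_12(16) = 224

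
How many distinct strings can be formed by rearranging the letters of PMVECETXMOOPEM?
14! / (3! × 1! × 2! × 3! × 1! × 1! × 2! × 1!) = 605404800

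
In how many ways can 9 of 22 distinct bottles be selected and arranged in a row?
P(22,9) = 22!/(22-9)! = 180503769600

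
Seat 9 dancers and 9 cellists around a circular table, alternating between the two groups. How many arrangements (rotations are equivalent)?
Fix one of the dancers: (9-1)! ways for the remaining dancers, × 9! ways for the cellists = 40320 × 362880 = 14631321600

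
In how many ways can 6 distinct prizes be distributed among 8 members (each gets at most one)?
P(8,6) = 8!/(8-6)! = 20160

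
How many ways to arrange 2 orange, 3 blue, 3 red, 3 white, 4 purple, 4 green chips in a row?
19! / (2! × 3! × 3! × 3! × 4! × 4!) = 488864376000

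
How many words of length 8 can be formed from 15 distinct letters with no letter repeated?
P(15,8) = 15!/(15-8)! = 259459200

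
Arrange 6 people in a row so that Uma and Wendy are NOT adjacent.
Total - adjacent = 6! - (6-1)!×2 = 720 - 240 = 480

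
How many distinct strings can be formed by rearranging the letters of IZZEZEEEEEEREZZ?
15! / (8! × 1! × 5! × 1!) = 270270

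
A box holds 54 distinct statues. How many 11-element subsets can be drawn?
C(54,11) = 54!/(11!×43!) = 95722852680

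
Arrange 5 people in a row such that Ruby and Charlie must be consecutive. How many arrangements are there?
Treat the 2 as one block: (5-2+1)! × 2! = 24 × 2 = 48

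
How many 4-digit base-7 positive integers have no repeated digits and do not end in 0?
Last digit: 6 nonzero choices. First digit: 5 (nonzero, ≠last). Middle 2: P(5,2) = 20. Total = 600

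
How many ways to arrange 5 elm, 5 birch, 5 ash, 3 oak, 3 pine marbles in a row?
21! / (5! × 5! × 5! × 3! × 3!) = 821292151680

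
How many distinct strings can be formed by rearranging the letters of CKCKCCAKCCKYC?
13! / (1! × 1! × 4! × 7!) = 51480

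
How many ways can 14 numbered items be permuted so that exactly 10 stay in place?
Choose the 10 fixed points C(14,10) = 1001, derange the rest: !4 = Σ_{j=0}^{4} (-1)^j·4!/j! = 24 - 24 + 12 - 4 + 1 = 9. Product = 1001 × 9 = 9009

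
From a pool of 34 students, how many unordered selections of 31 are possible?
C(34,31) = 34!/(31!×3!) = 5984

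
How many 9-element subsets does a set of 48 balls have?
C(48,9) = 48!/(9!×39!) = 1677106640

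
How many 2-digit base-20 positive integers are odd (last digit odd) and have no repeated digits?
Last∈{1,3,5,7,9,11,13,15,17,19}. Last=0: 0. Last nonzero: 10×18×P(18,0) = 180. Total = 180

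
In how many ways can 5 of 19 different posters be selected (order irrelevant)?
C(19,5) = 19!/(5!×14!) = 11628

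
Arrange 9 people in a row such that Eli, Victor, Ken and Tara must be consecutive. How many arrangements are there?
Treat the 4 as one block: (9-4+1)! × 4! = 720 × 24 = 17280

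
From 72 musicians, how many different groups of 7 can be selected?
C(72,7) = 72!/(7!×65!) = 1473109704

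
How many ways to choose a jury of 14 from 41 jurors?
C(41,14) = 41!/(14!×27!) = 35240152720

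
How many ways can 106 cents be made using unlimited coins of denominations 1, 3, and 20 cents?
Coefficient of x^106 in 1/(1-x^1) · 1/(1-x^3) · 1/(1-x^20). Case on j = number of 20-cent coins (j = 0..5); remainder r = 106 - 20j is made from {1,3} in ⌊r/3⌋+1 ways. r = 106, 86, 66, 46, 26, 6 → 36 + 29 + 23 + 16 + 9 + 3 = 116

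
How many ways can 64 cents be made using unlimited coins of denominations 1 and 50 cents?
Coefficient of x^64 in 1/(1-x^1) · 1/(1-x^50). Use j coins of 50 for j = 0..⌊64/50⌋ = 1, the rest in 1s: 1 + 1 = 2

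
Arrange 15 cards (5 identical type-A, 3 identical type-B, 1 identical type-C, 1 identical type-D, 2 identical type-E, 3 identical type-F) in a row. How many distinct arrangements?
15! / (5! × 3! × 1! × 1! × 2! × 3!) = 151351200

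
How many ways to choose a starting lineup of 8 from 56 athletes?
C(56,8) = 56!/(8!×48!) = 1420494075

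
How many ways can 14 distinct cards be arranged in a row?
14! = 87178291200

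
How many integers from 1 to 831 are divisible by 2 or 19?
⌊831/2⌋ + ⌊831/19⌋ - ⌊831/38⌋ = 415 + 43 - 21 = 437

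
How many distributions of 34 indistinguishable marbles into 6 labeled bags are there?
C(34+6-1, 6-1) = C(39, 5) = 575757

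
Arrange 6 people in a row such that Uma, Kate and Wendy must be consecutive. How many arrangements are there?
Treat the 3 as one block: (6-3+1)! × 3! = 24 × 6 = 144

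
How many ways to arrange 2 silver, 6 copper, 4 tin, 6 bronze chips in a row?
18! / (2! × 6! × 4! × 6!) = 257297040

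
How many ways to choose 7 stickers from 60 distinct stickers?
C(60,7) = 60!/(7!×53!) = 386206920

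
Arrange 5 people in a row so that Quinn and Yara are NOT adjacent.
Total - adjacent = 5! - (5-1)!×2 = 120 - 48 = 72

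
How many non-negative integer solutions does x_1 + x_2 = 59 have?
C(59+2-1, 2-1) = C(60, 1) = 60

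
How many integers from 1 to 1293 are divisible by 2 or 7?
⌊1293/2⌋ + ⌊1293/7⌋ - ⌊1293/14⌋ = 646 + 184 - 92 = 738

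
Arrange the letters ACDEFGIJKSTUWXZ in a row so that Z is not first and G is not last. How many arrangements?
By inclusion-exclusion: 15! - 2×(15-1)! + (15-2)! = 1307674368000 - 174356582400 + 6227020800 = 1139544806400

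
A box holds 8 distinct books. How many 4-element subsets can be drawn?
C(8,4) = 8!/(4!×4!) = 70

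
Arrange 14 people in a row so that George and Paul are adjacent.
Treat as block: (14-1)! × 2! = 6227020800 × 2 = 12454041600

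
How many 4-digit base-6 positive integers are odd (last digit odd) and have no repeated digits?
Last∈{1,3,5}. Last=0: 0. Last nonzero: 3×4×P(4,2) = 144. Total = 144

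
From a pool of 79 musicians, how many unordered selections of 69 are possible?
C(79,69) = 79!/(69!×10!) = 1440680596355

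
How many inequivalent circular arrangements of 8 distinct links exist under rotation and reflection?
(8-1)!/2 = 5040/2 = 2520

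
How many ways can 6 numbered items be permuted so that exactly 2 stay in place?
Choose the 2 fixed points C(6,2) = 15, derange the rest: !4 = Σ_{j=0}^{4} (-1)^j·4!/j! = 24 - 24 + 12 - 4 + 1 = 9. Product = 15 × 9 = 135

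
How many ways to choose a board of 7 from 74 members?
C(74,7) = 74!/(7!×67!) = 1799579064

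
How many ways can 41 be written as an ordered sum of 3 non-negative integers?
C(41+3-1, 3-1) = C(43, 2) = 903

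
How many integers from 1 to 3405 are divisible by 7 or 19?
⌊3405/7⌋ + ⌊3405/19⌋ - ⌊3405/133⌋ = 486 + 179 - 25 = 640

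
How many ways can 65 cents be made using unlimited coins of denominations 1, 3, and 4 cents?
Coefficient of x^65 in 1/(1-x^1) · 1/(1-x^3) · 1/(1-x^4). Case on j = number of 4-cent coins (j = 0..16); remainder r = 65 - 4j is made from {1,3} in ⌊r/3⌋+1 ways. r = 65, 61, 57, 53, 49, 45, 41, 37, 33, 29, 25, 21, 17, 13, 9, 5, 1 → 22 + 21 + 20 + 18 + 17 + 16 + 14 + 13 + 12 + 10 + 9 + 8 + 6 + 5 + 4 + 2 + 1 = 198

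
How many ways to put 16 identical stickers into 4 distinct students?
C(16+4-1, 4-1) = C(19, 3) = 969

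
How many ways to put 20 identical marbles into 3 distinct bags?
C(20+3-1, 3-1) = C(22, 2) = 231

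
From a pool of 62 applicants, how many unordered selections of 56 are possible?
C(62,56) = 62!/(56!×6!) = 61474519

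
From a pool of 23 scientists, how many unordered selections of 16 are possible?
C(23,16) = 23!/(16!×7!) = 245157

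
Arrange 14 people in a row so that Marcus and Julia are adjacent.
Treat as block: (14-1)! × 2! = 6227020800 × 2 = 12454041600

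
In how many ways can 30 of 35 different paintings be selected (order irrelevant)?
C(35,30) = 35!/(30!×5!) = 324632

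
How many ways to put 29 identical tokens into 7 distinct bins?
C(29+7-1, 7-1) = C(35, 6) = 1623160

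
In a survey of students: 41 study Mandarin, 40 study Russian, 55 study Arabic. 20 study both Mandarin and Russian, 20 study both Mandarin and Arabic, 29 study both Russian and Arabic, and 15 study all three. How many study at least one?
|A∪B∪C| = 41+40+55-20-20-29+15 = 82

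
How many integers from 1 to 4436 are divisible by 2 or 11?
⌊4436/2⌋ + ⌊4436/11⌋ - ⌊4436/22⌋ = 2218 + 403 - 201 = 2420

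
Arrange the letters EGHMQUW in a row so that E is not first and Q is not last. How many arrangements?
By inclusion-exclusion: 7! - 2×(7-1)! + (7-2)! = 5040 - 1440 + 120 = 3720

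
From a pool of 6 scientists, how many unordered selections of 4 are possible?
C(6,4) = 6!/(4!×2!) = 15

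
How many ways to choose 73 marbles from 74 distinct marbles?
C(74,73) = 74!/(73!×1!) = 74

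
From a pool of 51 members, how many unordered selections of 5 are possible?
C(51,5) = 51!/(5!×46!) = 2349060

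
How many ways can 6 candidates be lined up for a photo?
6! = 720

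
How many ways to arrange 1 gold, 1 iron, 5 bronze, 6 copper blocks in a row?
13! / (1! × 1! × 5! × 6!) = 72072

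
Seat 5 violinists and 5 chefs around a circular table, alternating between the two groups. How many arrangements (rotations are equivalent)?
Fix one of the violinists: (5-1)! ways for the remaining violinists, × 5! ways for the chefs = 24 × 120 = 2880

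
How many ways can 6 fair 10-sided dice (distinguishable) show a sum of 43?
Coefficient of x^43 in (x + x² + ... + x^10)^6. By inclusion-exclusion on dice exceeding 10: Σ_j (-1)^j C(6,j)·C(43-1-10j, 5) = C(6,0)·C(42,5) - C(6,1)·C(32,5) + C(6,2)·C(22,5) - C(6,3)·C(12,5) = 1·850668 - 6·201376 + 15·26334 - 20·792 = 21582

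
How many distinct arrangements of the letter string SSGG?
4! / (2! × 2!) = 6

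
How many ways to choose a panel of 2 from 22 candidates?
C(22,2) = 22!/(2!×20!) = 231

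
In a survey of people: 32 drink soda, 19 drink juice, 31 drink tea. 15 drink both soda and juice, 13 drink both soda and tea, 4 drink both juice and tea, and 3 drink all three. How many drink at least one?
|A∪B∪C| = 32+19+31-15-13-4+3 = 53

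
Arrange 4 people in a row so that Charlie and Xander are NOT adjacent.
Total - adjacent = 4! - (4-1)!×2 = 24 - 12 = 12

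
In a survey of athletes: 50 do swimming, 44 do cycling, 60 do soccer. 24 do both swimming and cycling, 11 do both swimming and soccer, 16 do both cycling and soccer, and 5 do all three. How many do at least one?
|A∪B∪C| = 50+44+60-24-11-16+5 = 108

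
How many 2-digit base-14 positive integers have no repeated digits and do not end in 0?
Last digit: 13 nonzero choices. First digit: 12 (nonzero, ≠last). Middle 0: P(12,0) = 1. Total = 156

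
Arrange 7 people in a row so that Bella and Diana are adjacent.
Treat as block: (7-1)! × 2! = 720 × 2 = 1440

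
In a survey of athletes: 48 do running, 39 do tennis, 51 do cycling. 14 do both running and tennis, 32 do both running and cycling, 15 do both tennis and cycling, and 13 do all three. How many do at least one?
|A∪B∪C| = 48+39+51-14-32-15+13 = 90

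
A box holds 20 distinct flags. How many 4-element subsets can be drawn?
C(20,4) = 20!/(4!×16!) = 4845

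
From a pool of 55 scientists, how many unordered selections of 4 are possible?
C(55,4) = 55!/(4!×51!) = 341055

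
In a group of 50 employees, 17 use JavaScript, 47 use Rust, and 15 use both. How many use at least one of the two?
|A∪B| = |A| + |B| - |A∩B| = 17 + 47 - 15 = 49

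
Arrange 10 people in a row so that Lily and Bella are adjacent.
Treat as block: (10-1)! × 2! = 362880 × 2 = 725760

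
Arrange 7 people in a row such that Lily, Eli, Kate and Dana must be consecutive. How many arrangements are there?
Treat the 4 as one block: (7-4+1)! × 4! = 24 × 24 = 576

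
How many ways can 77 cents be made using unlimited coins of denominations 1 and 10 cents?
Coefficient of x^77 in 1/(1-x^1) · 1/(1-x^10). Use j coins of 10 for j = 0..⌊77/10⌋ = 7, the rest in 1s: 7 + 1 = 8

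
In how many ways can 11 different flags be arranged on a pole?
11! = 39916800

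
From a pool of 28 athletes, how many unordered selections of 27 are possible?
C(28,27) = 28!/(27!×1!) = 28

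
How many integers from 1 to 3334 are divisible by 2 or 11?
⌊3334/2⌋ + ⌊3334/11⌋ - ⌊3334/22⌋ = 1667 + 303 - 151 = 1819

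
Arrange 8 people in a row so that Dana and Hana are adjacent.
Treat as block: (8-1)! × 2! = 5040 × 2 = 10080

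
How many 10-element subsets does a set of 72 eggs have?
C(72,10) = 72!/(10!×62!) = 536211932256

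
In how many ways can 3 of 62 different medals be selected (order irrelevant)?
C(62,3) = 62!/(3!×59!) = 37820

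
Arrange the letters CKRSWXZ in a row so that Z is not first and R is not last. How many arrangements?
By inclusion-exclusion: 7! - 2×(7-1)! + (7-2)! = 5040 - 1440 + 120 = 3720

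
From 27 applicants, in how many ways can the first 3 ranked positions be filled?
P(27,3) = 27!/(27-3)! = 17550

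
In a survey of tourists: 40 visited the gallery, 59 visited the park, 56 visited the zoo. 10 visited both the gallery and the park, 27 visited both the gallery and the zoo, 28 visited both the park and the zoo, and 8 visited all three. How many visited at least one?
|A∪B∪C| = 40+59+56-10-27-28+8 = 98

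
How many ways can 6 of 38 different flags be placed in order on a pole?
P(38,6) = 38!/(38-6)! = 1987690320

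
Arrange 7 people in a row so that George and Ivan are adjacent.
Treat as block: (7-1)! × 2! = 720 × 2 = 1440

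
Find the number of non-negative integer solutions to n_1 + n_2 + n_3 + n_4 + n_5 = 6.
C(6+5-1, 5-1) = C(10, 4) = 210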